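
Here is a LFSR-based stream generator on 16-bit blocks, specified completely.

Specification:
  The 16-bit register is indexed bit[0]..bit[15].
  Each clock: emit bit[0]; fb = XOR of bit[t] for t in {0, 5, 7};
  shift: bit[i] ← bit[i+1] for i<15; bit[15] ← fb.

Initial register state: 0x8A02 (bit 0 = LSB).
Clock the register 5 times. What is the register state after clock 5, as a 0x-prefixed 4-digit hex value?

reg_0 = 0x8A02
clock 1: out=0, reg = 0x4501
clock 2: out=1, reg = 0xA280
clock 3: out=0, reg = 0xD140
clock 4: out=0, reg = 0x68A0
clock 5: out=0, reg = 0x3450

0x3450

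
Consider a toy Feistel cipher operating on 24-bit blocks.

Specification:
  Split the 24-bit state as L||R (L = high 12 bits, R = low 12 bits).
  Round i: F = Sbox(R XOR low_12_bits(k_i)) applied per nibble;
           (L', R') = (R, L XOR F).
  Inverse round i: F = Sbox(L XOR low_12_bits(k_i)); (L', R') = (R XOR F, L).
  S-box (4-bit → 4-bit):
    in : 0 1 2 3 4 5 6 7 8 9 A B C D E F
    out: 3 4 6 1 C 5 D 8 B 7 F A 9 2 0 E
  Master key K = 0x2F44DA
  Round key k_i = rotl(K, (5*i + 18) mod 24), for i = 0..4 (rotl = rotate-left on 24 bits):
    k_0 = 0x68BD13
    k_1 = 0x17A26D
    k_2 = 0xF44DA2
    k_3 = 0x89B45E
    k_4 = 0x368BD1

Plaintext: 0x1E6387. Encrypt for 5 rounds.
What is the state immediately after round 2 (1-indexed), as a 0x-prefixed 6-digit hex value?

0x19A26F

s_0 = plaintext = 0x1E6387
s_1 = Round(s_0, k_0) = 0x38719A
s_2 = Round(s_1, k_1) = 0x19A26F
s_3 = Round(s_2, k_2) = 0x26FF08
s_4 = Round(s_3, k_3) = 0xF08832
s_5 = Round(s_4, k_4) = 0x832E09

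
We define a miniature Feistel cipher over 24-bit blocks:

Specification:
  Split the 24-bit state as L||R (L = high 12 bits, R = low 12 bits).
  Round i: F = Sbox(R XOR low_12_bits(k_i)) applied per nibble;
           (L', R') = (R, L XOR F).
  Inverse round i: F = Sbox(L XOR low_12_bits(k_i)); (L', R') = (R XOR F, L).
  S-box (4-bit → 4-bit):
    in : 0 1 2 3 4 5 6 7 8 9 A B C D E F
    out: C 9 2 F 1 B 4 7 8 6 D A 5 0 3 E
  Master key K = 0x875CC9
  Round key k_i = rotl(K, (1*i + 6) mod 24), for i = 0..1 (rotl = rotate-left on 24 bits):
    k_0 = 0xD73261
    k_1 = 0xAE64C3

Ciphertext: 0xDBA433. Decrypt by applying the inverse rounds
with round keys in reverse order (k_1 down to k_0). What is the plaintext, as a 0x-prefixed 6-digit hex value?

s_0 = ciphertext = 0xDBA433
s_1 = InvRound(s_0, k_1) = 0x245DBA
s_2 = InvRound(s_1, k_0) = 0x19B245

0x19B245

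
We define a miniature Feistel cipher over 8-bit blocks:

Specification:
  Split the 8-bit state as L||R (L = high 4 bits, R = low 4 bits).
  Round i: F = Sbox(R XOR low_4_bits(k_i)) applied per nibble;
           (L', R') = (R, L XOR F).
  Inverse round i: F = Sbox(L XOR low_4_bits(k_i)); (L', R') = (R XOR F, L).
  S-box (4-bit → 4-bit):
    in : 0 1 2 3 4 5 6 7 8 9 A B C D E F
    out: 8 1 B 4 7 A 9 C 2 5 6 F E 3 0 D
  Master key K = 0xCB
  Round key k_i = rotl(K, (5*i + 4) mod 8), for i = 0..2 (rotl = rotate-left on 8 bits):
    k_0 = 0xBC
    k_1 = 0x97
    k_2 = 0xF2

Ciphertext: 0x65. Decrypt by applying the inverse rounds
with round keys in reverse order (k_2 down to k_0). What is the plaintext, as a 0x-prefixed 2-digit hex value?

s_0 = ciphertext = 0x65
s_1 = InvRound(s_0, k_2) = 0x26
s_2 = InvRound(s_1, k_1) = 0xC2
s_3 = InvRound(s_2, k_0) = 0xAC

0xAC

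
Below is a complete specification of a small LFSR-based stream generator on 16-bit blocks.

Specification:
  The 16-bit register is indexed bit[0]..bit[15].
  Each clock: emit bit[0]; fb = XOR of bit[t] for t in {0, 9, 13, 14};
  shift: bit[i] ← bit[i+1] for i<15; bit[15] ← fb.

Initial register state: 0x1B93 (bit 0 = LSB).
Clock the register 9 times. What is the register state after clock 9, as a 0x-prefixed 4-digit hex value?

0x7B0D

reg_0 = 0x1B93
clock 1: out=1, reg = 0x0DC9
clock 2: out=1, reg = 0x86E4
clock 3: out=0, reg = 0xC372
clock 4: out=0, reg = 0x61B9
clock 5: out=1, reg = 0xB0DC
clock 6: out=0, reg = 0xD86E
clock 7: out=0, reg = 0xEC37
clock 8: out=1, reg = 0xF61B
clock 9: out=1, reg = 0x7B0D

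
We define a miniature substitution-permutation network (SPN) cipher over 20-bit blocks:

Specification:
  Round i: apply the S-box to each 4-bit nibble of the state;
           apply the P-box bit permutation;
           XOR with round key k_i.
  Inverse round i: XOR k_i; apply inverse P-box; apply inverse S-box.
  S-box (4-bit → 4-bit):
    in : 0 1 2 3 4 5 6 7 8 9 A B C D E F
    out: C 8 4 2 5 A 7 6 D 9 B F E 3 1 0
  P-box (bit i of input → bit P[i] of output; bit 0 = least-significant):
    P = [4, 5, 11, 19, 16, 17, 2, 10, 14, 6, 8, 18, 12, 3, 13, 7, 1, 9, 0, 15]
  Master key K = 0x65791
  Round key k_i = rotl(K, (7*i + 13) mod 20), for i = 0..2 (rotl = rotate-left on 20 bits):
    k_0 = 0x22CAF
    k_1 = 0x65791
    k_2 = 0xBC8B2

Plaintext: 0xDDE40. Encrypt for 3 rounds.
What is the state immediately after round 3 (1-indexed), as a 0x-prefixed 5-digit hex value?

s_0 = plaintext = 0xDDE40
s_1 = Round(s_0, k_0) = 0xB76A1
s_2 = Round(s_1, k_1) = 0xDB0DA
s_3 = Round(s_2, k_2) = 0x4FB08

0x4FB08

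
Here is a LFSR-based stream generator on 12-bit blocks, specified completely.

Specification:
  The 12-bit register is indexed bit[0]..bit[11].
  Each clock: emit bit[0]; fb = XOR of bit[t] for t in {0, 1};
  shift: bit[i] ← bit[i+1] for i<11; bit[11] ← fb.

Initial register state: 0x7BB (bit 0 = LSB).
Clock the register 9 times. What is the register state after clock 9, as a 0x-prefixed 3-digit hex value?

reg_0 = 0x7BB
clock 1: out=1, reg = 0x3DD
clock 2: out=1, reg = 0x9EE
clock 3: out=0, reg = 0xCF7
clock 4: out=1, reg = 0x67B
clock 5: out=1, reg = 0x33D
clock 6: out=1, reg = 0x99E
clock 7: out=0, reg = 0xCCF
clock 8: out=1, reg = 0x667
clock 9: out=1, reg = 0x333

0x333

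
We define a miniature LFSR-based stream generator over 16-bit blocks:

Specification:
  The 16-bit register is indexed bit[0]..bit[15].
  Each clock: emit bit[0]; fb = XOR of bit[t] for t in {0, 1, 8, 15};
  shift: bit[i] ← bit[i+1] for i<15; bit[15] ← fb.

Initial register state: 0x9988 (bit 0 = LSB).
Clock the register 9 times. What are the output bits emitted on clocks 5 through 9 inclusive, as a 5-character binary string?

reg_0 = 0x9988
clock 1: out=0, reg = 0x4CC4
clock 2: out=0, reg = 0x2662
clock 3: out=0, reg = 0x9331
clock 4: out=1, reg = 0xC998
clock 5: out=0, reg = 0x64CC
clock 6: out=0, reg = 0x3266
clock 7: out=0, reg = 0x9933
clock 8: out=1, reg = 0x4C99
clock 9: out=1, reg = 0xA64C

00011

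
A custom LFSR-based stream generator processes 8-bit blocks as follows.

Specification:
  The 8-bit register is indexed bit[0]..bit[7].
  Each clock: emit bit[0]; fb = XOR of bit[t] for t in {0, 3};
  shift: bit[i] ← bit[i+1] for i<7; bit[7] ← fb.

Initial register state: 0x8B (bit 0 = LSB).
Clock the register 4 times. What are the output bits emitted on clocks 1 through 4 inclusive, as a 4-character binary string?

reg_0 = 0x8B
clock 1: out=1, reg = 0x45
clock 2: out=1, reg = 0xA2
clock 3: out=0, reg = 0x51
clock 4: out=1, reg = 0xA8

1101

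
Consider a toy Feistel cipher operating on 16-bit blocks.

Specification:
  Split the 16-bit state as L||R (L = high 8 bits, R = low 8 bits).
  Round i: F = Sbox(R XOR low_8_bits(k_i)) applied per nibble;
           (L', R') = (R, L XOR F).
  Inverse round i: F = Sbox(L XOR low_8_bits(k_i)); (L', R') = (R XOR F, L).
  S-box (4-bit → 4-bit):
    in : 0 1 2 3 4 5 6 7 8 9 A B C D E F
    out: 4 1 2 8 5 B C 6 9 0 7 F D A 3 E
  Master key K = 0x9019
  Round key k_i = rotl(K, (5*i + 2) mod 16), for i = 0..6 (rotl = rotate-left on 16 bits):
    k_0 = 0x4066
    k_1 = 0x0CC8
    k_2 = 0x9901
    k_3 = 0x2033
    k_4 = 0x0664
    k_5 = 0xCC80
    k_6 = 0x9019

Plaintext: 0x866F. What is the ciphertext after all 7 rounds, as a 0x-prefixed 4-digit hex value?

s_0 = plaintext = 0x866F
s_1 = Round(s_0, k_0) = 0x6FC6
s_2 = Round(s_1, k_1) = 0xC62C
s_3 = Round(s_2, k_2) = 0x2CEC
s_4 = Round(s_3, k_3) = 0xEC82
s_5 = Round(s_4, k_4) = 0x82D0
s_6 = Round(s_5, k_5) = 0xD036
s_7 = Round(s_6, k_6) = 0x36FE

0x36FE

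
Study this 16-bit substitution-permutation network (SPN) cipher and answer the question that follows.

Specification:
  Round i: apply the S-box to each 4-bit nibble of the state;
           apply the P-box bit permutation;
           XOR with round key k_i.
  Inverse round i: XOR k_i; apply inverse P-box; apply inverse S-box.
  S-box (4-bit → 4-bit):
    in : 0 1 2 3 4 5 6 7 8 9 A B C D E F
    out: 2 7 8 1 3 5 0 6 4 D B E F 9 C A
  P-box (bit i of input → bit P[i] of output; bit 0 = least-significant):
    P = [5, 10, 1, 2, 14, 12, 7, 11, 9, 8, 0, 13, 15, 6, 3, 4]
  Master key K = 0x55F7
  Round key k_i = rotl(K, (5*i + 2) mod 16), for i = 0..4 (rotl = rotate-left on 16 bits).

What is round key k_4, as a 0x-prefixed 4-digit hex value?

K = 0x55F7
k_0 = rotl(K, (5*0+2) mod 16) = rotl(K, 2) = 0x57DD
k_1 = rotl(K, (5*1+2) mod 16) = rotl(K, 7) = 0xFBAA
k_2 = rotl(K, (5*2+2) mod 16) = rotl(K, 12) = 0x755F
k_3 = rotl(K, (5*3+2) mod 16) = rotl(K, 1) = 0xABEE
k_4 = rotl(K, (5*4+2) mod 16) = rotl(K, 6) = 0x7DD5

0x7DD5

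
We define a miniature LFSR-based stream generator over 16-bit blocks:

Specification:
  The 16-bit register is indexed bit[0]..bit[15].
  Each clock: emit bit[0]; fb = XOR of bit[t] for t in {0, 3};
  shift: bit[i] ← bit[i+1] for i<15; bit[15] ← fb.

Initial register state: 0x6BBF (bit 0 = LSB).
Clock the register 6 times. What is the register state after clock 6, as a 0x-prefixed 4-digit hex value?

reg_0 = 0x6BBF
clock 1: out=1, reg = 0x35DF
clock 2: out=1, reg = 0x1AEF
clock 3: out=1, reg = 0x0D77
clock 4: out=1, reg = 0x86BB
clock 5: out=1, reg = 0x435D
clock 6: out=1, reg = 0x21AE

0x21AE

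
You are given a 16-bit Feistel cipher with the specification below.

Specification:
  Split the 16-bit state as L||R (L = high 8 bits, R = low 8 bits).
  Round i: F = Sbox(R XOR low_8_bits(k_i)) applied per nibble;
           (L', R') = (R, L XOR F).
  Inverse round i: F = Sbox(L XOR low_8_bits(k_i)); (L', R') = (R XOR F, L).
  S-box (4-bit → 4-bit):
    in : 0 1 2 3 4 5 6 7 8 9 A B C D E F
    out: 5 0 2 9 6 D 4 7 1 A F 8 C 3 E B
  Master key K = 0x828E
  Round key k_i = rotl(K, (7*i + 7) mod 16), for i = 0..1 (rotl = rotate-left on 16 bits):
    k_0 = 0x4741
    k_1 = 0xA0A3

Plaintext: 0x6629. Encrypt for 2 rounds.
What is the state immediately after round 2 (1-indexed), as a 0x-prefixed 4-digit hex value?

0x273F

s_0 = plaintext = 0x6629
s_1 = Round(s_0, k_0) = 0x2927
s_2 = Round(s_1, k_1) = 0x273F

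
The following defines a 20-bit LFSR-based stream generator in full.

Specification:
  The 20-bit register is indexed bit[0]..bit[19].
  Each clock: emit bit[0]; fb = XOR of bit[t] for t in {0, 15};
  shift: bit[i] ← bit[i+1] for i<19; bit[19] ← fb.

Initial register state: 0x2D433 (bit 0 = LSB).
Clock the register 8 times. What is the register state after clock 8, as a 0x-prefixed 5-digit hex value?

0xF62D4

reg_0 = 0x2D433
clock 1: out=1, reg = 0x16A19
clock 2: out=1, reg = 0x8B50C
clock 3: out=0, reg = 0xC5A86
clock 4: out=0, reg = 0x62D43
clock 5: out=1, reg = 0xB16A1
clock 6: out=1, reg = 0xD8B50
clock 7: out=0, reg = 0xEC5A8
clock 8: out=0, reg = 0xF62D4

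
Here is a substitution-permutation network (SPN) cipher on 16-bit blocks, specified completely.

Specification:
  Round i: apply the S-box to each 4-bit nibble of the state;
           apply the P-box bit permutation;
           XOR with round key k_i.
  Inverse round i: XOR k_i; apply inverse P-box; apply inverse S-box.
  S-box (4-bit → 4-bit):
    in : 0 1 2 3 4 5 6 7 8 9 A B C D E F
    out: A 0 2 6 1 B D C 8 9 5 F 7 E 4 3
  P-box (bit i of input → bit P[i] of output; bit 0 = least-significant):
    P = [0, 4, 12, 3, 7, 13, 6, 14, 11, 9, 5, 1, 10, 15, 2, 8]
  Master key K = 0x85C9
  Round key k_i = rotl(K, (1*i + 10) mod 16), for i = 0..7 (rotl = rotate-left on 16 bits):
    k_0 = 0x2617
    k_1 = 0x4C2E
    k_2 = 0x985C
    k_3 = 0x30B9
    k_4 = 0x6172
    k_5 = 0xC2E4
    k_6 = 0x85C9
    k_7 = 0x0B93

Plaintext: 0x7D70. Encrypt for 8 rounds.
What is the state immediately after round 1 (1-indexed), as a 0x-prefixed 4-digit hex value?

0x6569

s_0 = plaintext = 0x7D70
s_1 = Round(s_0, k_0) = 0x6569
s_2 = Round(s_1, k_1) = 0x03E1
s_3 = Round(s_2, k_2) = 0x1B3C
s_4 = Round(s_3, k_3) = 0x0ACA
s_5 = Round(s_4, k_4) = 0xD893
s_6 = Round(s_5, k_5) = 0x1372
s_7 = Round(s_6, k_6) = 0xC7B9
s_8 = Round(s_7, k_7) = 0xEF7C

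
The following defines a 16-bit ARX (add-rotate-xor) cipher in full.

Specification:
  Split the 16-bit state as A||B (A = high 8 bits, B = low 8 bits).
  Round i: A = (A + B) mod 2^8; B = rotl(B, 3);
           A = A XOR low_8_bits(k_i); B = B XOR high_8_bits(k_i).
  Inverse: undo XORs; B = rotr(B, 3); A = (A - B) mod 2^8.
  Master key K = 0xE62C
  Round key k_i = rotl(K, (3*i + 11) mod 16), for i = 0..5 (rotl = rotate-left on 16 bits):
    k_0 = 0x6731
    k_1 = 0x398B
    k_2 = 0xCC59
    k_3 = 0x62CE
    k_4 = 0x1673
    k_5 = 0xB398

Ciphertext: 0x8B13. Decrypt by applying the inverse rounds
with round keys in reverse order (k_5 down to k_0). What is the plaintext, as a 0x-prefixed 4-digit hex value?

s_0 = ciphertext = 0x8B13
s_1 = InvRound(s_0, k_5) = 0xFF14
s_2 = InvRound(s_1, k_4) = 0x4C40
s_3 = InvRound(s_2, k_3) = 0x3E44
s_4 = InvRound(s_3, k_2) = 0x5611
s_5 = InvRound(s_4, k_1) = 0xD805
s_6 = InvRound(s_5, k_0) = 0x9D4C

0x9D4C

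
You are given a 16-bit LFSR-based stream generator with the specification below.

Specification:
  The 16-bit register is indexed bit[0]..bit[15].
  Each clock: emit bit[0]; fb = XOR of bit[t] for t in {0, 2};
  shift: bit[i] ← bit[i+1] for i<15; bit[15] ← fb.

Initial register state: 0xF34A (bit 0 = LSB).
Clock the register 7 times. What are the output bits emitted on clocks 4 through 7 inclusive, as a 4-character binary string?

1001

reg_0 = 0xF34A
clock 1: out=0, reg = 0x79A5
clock 2: out=1, reg = 0x3CD2
clock 3: out=0, reg = 0x1E69
clock 4: out=1, reg = 0x8F34
clock 5: out=0, reg = 0xC79A
clock 6: out=0, reg = 0x63CD
clock 7: out=1, reg = 0x31E6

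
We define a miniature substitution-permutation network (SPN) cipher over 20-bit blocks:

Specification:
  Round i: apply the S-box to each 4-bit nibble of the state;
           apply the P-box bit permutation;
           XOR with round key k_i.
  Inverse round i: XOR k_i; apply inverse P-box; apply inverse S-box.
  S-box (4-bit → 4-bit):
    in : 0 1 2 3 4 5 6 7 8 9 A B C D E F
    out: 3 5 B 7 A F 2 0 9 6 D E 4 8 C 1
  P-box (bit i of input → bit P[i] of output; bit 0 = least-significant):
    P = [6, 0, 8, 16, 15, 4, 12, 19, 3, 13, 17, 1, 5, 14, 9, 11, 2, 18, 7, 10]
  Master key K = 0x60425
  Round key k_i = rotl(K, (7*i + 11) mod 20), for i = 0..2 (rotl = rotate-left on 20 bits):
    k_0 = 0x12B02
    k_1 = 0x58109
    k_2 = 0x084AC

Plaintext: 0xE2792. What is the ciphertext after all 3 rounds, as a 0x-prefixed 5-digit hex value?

s_0 = plaintext = 0xE2792
s_1 = Round(s_0, k_0) = 0x077F3
s_2 = Round(s_1, k_1) = 0x1004C
s_3 = Round(s_2, k_2) = 0x8E510

0x8E510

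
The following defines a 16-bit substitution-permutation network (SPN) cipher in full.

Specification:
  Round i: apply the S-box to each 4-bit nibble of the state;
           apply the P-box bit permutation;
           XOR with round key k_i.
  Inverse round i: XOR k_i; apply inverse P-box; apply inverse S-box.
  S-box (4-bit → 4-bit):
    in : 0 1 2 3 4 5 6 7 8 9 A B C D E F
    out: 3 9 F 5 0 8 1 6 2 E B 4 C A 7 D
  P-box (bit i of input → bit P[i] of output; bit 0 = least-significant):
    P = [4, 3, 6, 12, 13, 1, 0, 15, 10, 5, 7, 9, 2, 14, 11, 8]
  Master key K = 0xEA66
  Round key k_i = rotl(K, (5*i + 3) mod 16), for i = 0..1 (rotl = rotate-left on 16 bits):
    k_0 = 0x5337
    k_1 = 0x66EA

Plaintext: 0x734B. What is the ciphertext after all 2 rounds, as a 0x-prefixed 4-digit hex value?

s_0 = plaintext = 0x734B
s_1 = Round(s_0, k_0) = 0x1FF7
s_2 = Round(s_1, k_1) = 0xC127

0xC127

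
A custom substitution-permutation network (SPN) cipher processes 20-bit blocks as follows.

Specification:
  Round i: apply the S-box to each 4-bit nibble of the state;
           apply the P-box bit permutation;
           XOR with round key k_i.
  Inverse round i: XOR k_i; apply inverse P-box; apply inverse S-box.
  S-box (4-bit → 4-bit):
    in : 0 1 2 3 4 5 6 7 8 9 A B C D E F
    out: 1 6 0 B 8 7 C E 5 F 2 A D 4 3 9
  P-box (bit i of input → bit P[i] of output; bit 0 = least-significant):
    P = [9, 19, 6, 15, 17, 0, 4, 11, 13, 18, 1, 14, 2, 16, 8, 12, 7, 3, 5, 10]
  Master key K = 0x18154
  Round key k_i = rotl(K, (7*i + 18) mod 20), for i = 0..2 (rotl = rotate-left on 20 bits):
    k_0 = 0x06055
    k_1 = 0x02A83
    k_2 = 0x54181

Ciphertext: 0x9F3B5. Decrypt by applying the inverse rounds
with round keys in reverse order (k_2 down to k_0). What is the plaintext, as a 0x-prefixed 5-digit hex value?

s_0 = ciphertext = 0x9F3B5
s_1 = InvRound(s_0, k_2) = 0xDFED3
s_2 = InvRound(s_1, k_1) = 0x4BBD7
s_3 = InvRound(s_2, k_0) = 0x0674F

0x0674F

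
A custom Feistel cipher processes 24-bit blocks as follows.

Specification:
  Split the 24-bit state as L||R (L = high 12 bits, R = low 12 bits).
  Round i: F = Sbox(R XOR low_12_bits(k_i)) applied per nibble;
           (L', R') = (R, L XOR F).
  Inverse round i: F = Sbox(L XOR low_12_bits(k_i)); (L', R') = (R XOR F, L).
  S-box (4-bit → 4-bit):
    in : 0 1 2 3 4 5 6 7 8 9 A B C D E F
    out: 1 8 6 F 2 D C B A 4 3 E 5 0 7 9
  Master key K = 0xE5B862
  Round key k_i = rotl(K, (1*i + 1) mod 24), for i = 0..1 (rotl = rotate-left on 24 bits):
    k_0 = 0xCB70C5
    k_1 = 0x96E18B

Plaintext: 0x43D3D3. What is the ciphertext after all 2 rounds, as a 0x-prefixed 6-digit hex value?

s_0 = plaintext = 0x43D3D3
s_1 = Round(s_0, k_0) = 0x3D3BB1
s_2 = Round(s_1, k_1) = 0xBB1020

0xBB1020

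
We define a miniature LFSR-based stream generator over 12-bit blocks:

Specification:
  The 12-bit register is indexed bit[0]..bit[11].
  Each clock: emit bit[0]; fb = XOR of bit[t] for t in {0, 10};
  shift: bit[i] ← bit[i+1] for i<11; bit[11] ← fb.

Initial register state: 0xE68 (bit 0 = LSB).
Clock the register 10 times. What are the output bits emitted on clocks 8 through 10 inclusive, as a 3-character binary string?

reg_0 = 0xE68
clock 1: out=0, reg = 0xF34
clock 2: out=0, reg = 0xF9A
clock 3: out=0, reg = 0xFCD
clock 4: out=1, reg = 0x7E6
clock 5: out=0, reg = 0xBF3
clock 6: out=1, reg = 0xDF9
clock 7: out=1, reg = 0x6FC
clock 8: out=0, reg = 0xB7E
clock 9: out=0, reg = 0x5BF
clock 10: out=1, reg = 0x2DF

001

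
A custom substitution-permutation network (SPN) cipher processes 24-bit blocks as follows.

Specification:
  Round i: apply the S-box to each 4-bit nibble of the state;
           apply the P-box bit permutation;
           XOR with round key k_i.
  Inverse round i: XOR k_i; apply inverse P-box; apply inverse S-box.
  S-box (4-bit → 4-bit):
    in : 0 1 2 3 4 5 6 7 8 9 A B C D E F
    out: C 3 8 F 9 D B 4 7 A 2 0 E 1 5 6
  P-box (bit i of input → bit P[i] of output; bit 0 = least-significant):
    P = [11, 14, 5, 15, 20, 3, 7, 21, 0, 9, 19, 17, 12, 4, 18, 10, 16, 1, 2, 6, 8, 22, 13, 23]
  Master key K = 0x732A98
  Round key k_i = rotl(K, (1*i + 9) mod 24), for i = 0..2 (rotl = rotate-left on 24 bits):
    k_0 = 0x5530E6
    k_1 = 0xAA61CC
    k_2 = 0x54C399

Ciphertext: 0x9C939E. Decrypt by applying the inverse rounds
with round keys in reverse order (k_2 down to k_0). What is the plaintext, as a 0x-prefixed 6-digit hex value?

0x2A765E

s_0 = ciphertext = 0x9C939E
s_1 = InvRound(s_0, k_2) = 0x9FDEBA
s_2 = InvRound(s_1, k_1) = 0xE33A45
s_3 = InvRound(s_2, k_0) = 0x2A765E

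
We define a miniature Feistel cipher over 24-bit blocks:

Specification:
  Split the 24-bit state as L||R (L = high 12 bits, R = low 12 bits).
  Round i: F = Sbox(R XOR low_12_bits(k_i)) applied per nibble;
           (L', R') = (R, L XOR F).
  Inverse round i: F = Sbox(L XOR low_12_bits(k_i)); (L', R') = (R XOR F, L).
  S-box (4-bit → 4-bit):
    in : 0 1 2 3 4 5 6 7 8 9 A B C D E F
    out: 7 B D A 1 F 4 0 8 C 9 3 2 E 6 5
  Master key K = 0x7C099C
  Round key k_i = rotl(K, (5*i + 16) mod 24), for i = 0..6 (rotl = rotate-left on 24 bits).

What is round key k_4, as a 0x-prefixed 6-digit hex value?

0x99C7C0

K = 0x7C099C
k_0 = rotl(K, (5*0+16) mod 24) = rotl(K, 16) = 0x9C7C09
k_1 = rotl(K, (5*1+16) mod 24) = rotl(K, 21) = 0x8F8133
k_2 = rotl(K, (5*2+16) mod 24) = rotl(K, 2) = 0xF02671
k_3 = rotl(K, (5*3+16) mod 24) = rotl(K, 7) = 0x04CE3E
k_4 = rotl(K, (5*4+16) mod 24) = rotl(K, 12) = 0x99C7C0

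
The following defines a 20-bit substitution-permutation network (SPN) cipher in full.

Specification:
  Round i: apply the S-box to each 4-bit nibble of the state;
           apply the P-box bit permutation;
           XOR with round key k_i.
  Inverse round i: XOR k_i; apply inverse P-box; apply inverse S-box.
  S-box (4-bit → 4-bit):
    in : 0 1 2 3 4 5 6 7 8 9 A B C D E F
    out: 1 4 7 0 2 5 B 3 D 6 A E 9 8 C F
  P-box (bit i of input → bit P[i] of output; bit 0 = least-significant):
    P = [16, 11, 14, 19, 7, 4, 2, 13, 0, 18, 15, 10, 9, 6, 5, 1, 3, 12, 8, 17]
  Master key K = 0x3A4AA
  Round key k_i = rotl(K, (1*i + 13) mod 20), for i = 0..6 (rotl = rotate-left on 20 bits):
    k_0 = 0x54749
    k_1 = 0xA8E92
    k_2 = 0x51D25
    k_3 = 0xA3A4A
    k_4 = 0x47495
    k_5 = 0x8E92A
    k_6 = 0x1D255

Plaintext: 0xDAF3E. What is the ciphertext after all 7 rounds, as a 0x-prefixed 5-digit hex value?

s_0 = plaintext = 0xDAF3E
s_1 = Round(s_0, k_0) = 0xB830A
s_2 = Round(s_1, k_1) = 0x09530
s_3 = Round(s_2, k_2) = 0x49D4C
s_4 = Round(s_3, k_3) = 0x32E3A
s_5 = Round(s_4, k_4) = 0xCFAF5
s_6 = Round(s_5, k_5) = 0xF8FD4
s_7 = Round(s_6, k_6) = 0x76D7E

0x76D7E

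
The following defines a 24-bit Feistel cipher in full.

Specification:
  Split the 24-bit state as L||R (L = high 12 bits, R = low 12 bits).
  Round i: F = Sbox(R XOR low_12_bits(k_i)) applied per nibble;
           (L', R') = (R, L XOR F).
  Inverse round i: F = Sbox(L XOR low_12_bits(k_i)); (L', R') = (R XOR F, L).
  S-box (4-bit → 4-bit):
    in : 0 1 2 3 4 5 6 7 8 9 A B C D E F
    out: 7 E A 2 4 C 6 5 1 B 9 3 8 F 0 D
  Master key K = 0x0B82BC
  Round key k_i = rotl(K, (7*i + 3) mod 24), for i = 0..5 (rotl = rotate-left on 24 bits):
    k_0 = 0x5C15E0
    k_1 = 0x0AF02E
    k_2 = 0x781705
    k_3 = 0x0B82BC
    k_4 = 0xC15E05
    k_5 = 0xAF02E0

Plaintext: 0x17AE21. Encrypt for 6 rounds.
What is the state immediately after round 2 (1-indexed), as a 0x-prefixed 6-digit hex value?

0x2F44D8

s_0 = plaintext = 0x17AE21
s_1 = Round(s_0, k_0) = 0xE212F4
s_2 = Round(s_1, k_1) = 0x2F44D8
s_3 = Round(s_2, k_2) = 0x4D800B
s_4 = Round(s_3, k_3) = 0x00BEED
s_5 = Round(s_4, k_4) = 0xEED70A
s_6 = Round(s_5, k_5) = 0x70A2E4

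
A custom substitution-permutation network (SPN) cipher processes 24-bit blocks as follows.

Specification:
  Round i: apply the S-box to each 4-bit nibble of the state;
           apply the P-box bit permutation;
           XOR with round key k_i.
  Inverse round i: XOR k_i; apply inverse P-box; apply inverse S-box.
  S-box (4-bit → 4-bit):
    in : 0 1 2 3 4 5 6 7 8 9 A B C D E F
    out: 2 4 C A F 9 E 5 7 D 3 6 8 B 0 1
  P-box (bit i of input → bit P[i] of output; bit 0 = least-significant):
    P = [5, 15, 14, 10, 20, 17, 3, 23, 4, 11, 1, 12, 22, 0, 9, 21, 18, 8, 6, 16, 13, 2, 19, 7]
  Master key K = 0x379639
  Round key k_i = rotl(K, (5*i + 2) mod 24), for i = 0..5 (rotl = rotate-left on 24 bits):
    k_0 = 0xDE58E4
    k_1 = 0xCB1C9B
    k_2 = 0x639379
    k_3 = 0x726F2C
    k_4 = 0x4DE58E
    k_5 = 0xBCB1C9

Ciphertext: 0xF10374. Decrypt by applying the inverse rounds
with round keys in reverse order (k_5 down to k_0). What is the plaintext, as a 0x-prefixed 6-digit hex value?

s_0 = ciphertext = 0xF10374
s_1 = InvRound(s_0, k_5) = 0x45851A
s_2 = InvRound(s_1, k_4) = 0x4EEFE1
s_3 = InvRound(s_2, k_3) = 0x673E70
s_4 = InvRound(s_3, k_2) = 0xFA0013
s_5 = InvRound(s_4, k_1) = 0xCCC37C
s_6 = InvRound(s_5, k_0) = 0xC01D80

0xC01D80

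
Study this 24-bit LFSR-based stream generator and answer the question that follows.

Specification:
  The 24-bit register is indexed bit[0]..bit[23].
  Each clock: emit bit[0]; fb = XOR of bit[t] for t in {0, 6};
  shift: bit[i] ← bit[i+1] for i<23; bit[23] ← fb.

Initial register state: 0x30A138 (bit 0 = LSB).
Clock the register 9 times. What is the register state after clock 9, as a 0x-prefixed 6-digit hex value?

reg_0 = 0x30A138
clock 1: out=0, reg = 0x18509C
clock 2: out=0, reg = 0x0C284E
clock 3: out=0, reg = 0x861427
clock 4: out=1, reg = 0xC30A13
clock 5: out=1, reg = 0xE18509
clock 6: out=1, reg = 0xF0C284
clock 7: out=0, reg = 0x786142
clock 8: out=0, reg = 0xBC30A1
clock 9: out=1, reg = 0xDE1850

0xDE1850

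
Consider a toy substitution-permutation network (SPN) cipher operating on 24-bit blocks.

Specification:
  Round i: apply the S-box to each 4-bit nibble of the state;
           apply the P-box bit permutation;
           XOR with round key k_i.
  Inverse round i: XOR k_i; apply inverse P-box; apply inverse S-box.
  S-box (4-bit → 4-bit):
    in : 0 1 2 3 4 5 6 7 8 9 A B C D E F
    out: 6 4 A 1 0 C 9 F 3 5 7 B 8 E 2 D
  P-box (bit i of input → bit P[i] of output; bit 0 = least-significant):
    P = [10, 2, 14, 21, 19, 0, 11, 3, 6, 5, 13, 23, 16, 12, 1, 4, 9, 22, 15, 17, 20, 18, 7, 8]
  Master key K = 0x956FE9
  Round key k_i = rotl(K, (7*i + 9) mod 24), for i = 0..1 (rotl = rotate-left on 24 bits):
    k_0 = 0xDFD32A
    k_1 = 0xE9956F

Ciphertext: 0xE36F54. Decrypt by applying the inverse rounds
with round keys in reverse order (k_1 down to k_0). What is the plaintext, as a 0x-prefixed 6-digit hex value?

0x635624

s_0 = ciphertext = 0xE36F54
s_1 = InvRound(s_0, k_1) = 0x4FD071
s_2 = InvRound(s_1, k_0) = 0x635624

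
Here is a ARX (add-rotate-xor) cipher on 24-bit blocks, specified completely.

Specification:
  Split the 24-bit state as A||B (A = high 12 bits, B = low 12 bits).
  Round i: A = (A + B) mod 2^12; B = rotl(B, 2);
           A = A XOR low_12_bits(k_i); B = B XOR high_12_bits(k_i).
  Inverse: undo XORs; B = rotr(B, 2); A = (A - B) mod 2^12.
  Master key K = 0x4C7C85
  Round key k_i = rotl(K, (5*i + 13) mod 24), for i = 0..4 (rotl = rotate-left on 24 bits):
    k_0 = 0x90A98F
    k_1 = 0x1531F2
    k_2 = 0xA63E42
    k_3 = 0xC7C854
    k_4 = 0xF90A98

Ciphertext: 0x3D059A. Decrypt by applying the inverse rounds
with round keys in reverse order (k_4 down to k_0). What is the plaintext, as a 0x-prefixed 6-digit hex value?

0x818E58

s_0 = ciphertext = 0x3D059A
s_1 = InvRound(s_0, k_4) = 0xEC6A82
s_2 = InvRound(s_1, k_3) = 0xCD39BF
s_3 = InvRound(s_2, k_2) = 0x19A0F7
s_4 = InvRound(s_3, k_1) = 0xFFF069
s_5 = InvRound(s_4, k_0) = 0x818E58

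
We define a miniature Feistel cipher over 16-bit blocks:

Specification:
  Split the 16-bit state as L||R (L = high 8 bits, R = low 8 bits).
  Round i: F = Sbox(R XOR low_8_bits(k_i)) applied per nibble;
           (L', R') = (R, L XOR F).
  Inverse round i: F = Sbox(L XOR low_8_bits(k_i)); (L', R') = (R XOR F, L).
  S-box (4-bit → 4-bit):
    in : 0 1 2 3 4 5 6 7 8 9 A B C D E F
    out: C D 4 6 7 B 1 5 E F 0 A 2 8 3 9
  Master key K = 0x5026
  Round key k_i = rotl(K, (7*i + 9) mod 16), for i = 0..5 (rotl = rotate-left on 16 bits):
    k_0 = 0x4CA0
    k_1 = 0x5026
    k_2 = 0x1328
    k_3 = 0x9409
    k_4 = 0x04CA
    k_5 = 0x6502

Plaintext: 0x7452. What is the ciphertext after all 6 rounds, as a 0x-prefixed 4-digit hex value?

s_0 = plaintext = 0x7452
s_1 = Round(s_0, k_0) = 0x52E0
s_2 = Round(s_1, k_1) = 0xE073
s_3 = Round(s_2, k_2) = 0x735A
s_4 = Round(s_3, k_3) = 0x5AC5
s_5 = Round(s_4, k_4) = 0xC593
s_6 = Round(s_5, k_5) = 0x9338

0x9338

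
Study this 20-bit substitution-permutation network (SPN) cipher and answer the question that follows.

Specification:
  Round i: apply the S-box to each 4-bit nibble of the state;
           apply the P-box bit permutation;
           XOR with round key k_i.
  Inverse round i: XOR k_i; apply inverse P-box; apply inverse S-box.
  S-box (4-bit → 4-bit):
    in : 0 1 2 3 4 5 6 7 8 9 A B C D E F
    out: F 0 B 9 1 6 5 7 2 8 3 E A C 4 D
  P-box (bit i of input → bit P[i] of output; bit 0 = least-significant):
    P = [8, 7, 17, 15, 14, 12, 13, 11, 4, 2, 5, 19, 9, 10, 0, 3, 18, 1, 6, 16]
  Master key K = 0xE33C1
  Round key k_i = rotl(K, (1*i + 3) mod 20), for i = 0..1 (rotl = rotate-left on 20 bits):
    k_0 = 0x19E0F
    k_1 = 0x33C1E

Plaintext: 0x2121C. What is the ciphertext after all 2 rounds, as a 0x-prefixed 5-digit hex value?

0x2B43C

s_0 = plaintext = 0x2121C
s_1 = Round(s_0, k_0) = 0xC1E99
s_2 = Round(s_1, k_1) = 0x2B43C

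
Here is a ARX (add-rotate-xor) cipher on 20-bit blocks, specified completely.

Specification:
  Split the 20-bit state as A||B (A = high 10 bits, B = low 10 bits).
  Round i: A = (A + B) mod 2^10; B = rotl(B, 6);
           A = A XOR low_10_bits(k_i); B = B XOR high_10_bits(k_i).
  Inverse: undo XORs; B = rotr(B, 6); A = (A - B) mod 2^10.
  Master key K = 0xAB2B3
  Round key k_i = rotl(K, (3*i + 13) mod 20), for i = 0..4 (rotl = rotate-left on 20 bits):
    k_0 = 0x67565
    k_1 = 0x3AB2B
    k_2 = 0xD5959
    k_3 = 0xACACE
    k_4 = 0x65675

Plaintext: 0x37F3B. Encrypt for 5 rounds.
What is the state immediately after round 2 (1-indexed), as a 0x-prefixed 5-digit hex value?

0xF1B5C

s_0 = plaintext = 0x37F3B
s_1 = Round(s_0, k_0) = 0x5FF6E
s_2 = Round(s_1, k_1) = 0xF1B5C
s_3 = Round(s_2, k_2) = 0x9EC63
s_4 = Round(s_3, k_3) = 0x04274
s_5 = Round(s_4, k_4) = 0x3C4B2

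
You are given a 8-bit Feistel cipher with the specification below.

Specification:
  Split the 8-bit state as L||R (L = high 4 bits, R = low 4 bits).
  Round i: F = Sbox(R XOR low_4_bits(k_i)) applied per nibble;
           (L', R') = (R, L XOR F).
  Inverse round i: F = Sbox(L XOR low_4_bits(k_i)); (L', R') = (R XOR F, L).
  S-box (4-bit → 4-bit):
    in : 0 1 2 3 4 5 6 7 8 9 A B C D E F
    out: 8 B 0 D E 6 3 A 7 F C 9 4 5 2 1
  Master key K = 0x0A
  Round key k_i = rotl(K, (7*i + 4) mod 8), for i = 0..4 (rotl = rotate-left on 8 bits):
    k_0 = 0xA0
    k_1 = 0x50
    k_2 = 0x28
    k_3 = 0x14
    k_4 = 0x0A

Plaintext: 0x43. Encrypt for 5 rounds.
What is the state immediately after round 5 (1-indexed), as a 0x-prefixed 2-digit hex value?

0x1E

s_0 = plaintext = 0x43
s_1 = Round(s_0, k_0) = 0x39
s_2 = Round(s_1, k_1) = 0x9C
s_3 = Round(s_2, k_2) = 0xC7
s_4 = Round(s_3, k_3) = 0x71
s_5 = Round(s_4, k_4) = 0x1E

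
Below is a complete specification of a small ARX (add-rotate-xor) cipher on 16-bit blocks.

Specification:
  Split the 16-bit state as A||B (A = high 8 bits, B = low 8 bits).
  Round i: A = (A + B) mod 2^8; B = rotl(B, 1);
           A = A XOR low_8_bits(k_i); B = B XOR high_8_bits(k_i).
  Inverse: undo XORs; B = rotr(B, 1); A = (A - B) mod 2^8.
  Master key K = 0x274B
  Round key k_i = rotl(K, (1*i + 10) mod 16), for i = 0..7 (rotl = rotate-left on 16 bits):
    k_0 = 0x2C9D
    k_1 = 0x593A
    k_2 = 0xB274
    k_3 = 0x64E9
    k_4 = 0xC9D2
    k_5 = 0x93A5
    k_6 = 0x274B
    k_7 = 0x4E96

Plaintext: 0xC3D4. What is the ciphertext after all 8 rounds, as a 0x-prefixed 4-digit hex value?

0xD784

s_0 = plaintext = 0xC3D4
s_1 = Round(s_0, k_0) = 0x0A85
s_2 = Round(s_1, k_1) = 0xB552
s_3 = Round(s_2, k_2) = 0x7316
s_4 = Round(s_3, k_3) = 0x6048
s_5 = Round(s_4, k_4) = 0x7A59
s_6 = Round(s_5, k_5) = 0x7621
s_7 = Round(s_6, k_6) = 0xDC65
s_8 = Round(s_7, k_7) = 0xD784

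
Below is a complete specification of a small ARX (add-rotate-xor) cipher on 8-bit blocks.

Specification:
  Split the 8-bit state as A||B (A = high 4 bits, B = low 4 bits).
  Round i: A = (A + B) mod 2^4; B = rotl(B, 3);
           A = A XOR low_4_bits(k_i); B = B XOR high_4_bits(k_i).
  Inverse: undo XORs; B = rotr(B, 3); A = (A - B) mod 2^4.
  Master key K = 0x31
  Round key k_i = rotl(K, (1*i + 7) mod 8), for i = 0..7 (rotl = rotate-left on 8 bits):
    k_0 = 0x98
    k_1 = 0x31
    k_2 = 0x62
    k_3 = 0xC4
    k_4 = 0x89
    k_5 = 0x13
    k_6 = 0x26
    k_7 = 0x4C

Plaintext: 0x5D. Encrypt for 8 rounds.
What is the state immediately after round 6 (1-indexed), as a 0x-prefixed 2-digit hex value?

s_0 = plaintext = 0x5D
s_1 = Round(s_0, k_0) = 0xA7
s_2 = Round(s_1, k_1) = 0x08
s_3 = Round(s_2, k_2) = 0xA2
s_4 = Round(s_3, k_3) = 0x8D
s_5 = Round(s_4, k_4) = 0xC6
s_6 = Round(s_5, k_5) = 0x12
s_7 = Round(s_6, k_6) = 0x53
s_8 = Round(s_7, k_7) = 0x4D

0x12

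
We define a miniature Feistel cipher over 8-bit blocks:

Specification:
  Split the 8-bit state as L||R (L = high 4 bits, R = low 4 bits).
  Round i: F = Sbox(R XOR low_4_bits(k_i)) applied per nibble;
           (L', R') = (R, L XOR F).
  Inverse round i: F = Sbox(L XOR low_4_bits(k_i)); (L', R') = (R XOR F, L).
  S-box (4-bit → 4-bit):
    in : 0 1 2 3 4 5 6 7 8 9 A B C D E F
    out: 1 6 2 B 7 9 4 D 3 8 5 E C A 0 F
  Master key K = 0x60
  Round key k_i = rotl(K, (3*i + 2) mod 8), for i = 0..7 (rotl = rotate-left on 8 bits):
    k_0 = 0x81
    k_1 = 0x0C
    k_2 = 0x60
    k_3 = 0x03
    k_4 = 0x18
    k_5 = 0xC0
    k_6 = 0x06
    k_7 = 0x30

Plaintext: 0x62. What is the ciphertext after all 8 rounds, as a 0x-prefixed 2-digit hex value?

0xCA

s_0 = plaintext = 0x62
s_1 = Round(s_0, k_0) = 0x2D
s_2 = Round(s_1, k_1) = 0xD4
s_3 = Round(s_2, k_2) = 0x4A
s_4 = Round(s_3, k_3) = 0xAC
s_5 = Round(s_4, k_4) = 0xCD
s_6 = Round(s_5, k_5) = 0xD6
s_7 = Round(s_6, k_6) = 0x6C
s_8 = Round(s_7, k_7) = 0xCA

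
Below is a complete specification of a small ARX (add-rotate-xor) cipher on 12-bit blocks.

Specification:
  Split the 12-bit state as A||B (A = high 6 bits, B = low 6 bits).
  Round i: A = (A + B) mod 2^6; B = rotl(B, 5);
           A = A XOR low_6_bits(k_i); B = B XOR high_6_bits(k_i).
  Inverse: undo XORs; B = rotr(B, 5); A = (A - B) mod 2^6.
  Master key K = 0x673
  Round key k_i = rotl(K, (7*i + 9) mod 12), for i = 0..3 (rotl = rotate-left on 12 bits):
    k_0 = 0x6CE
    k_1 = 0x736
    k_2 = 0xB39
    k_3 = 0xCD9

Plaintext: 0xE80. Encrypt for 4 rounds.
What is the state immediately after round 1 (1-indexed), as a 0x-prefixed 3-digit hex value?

0xD1B

s_0 = plaintext = 0xE80
s_1 = Round(s_0, k_0) = 0xD1B
s_2 = Round(s_1, k_1) = 0xE71
s_3 = Round(s_2, k_2) = 0x4D4
s_4 = Round(s_3, k_3) = 0xFB9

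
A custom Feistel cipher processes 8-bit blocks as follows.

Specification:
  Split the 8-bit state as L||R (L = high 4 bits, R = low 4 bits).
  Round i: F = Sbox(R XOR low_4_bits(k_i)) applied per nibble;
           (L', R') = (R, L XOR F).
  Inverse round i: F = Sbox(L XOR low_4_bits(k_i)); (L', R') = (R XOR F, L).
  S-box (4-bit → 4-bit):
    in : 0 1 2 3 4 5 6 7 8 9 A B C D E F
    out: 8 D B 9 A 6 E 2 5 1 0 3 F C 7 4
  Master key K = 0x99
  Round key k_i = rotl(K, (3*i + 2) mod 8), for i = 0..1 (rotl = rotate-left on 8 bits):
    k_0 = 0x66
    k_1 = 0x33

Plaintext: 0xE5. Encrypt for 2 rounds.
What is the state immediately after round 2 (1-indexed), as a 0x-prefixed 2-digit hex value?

s_0 = plaintext = 0xE5
s_1 = Round(s_0, k_0) = 0x57
s_2 = Round(s_1, k_1) = 0x7F

0x7F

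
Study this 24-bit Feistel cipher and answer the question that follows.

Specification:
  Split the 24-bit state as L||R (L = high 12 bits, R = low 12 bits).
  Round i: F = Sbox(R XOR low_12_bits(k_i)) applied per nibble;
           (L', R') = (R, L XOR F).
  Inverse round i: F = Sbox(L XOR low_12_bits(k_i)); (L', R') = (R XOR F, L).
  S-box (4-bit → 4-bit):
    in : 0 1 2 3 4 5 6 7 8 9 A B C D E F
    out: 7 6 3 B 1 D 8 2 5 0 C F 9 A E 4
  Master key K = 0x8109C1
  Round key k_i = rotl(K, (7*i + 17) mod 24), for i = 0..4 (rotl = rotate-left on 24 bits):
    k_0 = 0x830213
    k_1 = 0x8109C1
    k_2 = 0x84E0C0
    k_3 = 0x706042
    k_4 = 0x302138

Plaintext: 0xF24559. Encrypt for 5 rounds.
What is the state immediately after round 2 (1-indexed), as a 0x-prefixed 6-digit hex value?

0xD38419

s_0 = plaintext = 0xF24559
s_1 = Round(s_0, k_0) = 0x559D38
s_2 = Round(s_1, k_1) = 0xD38419
s_3 = Round(s_2, k_2) = 0x419C98
s_4 = Round(s_3, k_3) = 0xC98DB5
s_5 = Round(s_4, k_4) = 0xDB55C2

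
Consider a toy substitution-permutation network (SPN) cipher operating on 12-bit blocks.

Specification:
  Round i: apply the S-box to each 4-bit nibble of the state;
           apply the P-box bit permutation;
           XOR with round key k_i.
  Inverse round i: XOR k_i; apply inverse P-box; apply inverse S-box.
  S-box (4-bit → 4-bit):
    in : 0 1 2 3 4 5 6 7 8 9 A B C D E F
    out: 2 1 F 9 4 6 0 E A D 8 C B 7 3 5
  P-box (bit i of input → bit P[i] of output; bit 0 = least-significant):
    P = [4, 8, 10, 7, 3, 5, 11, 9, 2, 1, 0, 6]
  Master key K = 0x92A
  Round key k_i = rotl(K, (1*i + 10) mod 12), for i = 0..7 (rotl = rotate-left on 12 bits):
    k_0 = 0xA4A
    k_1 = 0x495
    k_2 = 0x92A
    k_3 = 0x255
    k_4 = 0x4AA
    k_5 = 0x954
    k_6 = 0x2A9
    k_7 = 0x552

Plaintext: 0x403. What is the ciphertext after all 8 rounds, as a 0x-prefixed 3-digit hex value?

0xCCE

s_0 = plaintext = 0x403
s_1 = Round(s_0, k_0) = 0xAFB
s_2 = Round(s_1, k_1) = 0x85D
s_3 = Round(s_2, k_2) = 0x458
s_4 = Round(s_3, k_3) = 0xBF4
s_5 = Round(s_4, k_4) = 0x8E3
s_6 = Round(s_5, k_5) = 0x9AE
s_7 = Round(s_6, k_6) = 0x1FC
s_8 = Round(s_7, k_7) = 0xCCE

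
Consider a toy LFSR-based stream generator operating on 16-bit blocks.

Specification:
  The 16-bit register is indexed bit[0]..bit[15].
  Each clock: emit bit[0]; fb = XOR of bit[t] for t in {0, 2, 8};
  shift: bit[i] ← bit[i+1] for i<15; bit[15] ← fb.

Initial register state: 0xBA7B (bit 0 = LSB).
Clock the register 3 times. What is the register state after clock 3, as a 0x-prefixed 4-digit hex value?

0xF74F

reg_0 = 0xBA7B
clock 1: out=1, reg = 0xDD3D
clock 2: out=1, reg = 0xEE9E
clock 3: out=0, reg = 0xF74F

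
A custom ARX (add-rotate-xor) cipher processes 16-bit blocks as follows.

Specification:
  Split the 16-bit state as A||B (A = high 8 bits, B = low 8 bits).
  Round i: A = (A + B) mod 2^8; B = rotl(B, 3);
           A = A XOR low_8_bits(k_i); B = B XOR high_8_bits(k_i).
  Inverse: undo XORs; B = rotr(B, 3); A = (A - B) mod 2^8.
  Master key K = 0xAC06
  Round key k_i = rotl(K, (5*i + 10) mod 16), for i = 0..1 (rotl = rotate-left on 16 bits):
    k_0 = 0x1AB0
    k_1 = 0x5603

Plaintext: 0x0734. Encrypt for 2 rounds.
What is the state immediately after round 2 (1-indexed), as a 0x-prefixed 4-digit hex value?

0x458B

s_0 = plaintext = 0x0734
s_1 = Round(s_0, k_0) = 0x8BBB
s_2 = Round(s_1, k_1) = 0x458B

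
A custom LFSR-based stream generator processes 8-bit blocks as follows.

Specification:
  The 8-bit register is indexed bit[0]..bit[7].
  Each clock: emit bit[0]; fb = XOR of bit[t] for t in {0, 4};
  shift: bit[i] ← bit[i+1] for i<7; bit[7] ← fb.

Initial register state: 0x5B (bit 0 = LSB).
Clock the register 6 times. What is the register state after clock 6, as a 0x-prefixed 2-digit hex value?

reg_0 = 0x5B
clock 1: out=1, reg = 0x2D
clock 2: out=1, reg = 0x96
clock 3: out=0, reg = 0xCB
clock 4: out=1, reg = 0xE5
clock 5: out=1, reg = 0xF2
clock 6: out=0, reg = 0xF9

0xF9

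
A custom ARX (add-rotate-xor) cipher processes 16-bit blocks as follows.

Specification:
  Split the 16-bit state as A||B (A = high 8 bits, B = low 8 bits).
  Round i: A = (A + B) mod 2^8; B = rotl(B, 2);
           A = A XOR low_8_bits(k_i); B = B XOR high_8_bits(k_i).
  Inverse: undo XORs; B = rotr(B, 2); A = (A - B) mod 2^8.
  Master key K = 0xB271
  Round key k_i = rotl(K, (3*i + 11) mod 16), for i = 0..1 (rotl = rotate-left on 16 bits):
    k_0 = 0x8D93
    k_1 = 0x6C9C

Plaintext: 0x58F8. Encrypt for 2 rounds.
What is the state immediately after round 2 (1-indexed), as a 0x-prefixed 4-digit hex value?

0xADD5

s_0 = plaintext = 0x58F8
s_1 = Round(s_0, k_0) = 0xC36E
s_2 = Round(s_1, k_1) = 0xADD5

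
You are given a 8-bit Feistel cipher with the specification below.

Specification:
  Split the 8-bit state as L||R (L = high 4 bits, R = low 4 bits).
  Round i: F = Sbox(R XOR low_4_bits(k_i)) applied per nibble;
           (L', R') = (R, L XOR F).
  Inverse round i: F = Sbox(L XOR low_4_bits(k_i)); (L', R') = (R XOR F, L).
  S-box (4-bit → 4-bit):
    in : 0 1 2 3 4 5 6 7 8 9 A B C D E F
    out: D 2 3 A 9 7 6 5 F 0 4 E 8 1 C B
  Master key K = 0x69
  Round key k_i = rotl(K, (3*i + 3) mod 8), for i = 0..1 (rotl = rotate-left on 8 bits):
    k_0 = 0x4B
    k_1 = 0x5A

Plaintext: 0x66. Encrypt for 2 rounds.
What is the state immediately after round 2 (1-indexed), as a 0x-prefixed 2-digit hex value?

0x77

s_0 = plaintext = 0x66
s_1 = Round(s_0, k_0) = 0x67
s_2 = Round(s_1, k_1) = 0x77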